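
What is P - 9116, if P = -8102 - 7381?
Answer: -24599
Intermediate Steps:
P = -15483
P - 9116 = -15483 - 9116 = -24599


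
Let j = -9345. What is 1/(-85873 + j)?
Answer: -1/95218 ≈ -1.0502e-5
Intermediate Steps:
1/(-85873 + j) = 1/(-85873 - 9345) = 1/(-95218) = -1/95218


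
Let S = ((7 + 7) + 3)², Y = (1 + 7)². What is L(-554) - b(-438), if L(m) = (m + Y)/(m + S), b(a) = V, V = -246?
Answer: 13136/53 ≈ 247.85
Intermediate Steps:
Y = 64 (Y = 8² = 64)
S = 289 (S = (14 + 3)² = 17² = 289)
b(a) = -246
L(m) = (64 + m)/(289 + m) (L(m) = (m + 64)/(m + 289) = (64 + m)/(289 + m))
L(-554) - b(-438) = (64 - 554)/(289 - 554) - 1*(-246) = -490/(-265) + 246 = -1/265*(-490) + 246 = 98/53 + 246 = 13136/53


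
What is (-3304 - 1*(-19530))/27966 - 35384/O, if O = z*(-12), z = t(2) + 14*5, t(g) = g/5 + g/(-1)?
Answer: 104465338/2391093 ≈ 43.689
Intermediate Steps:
t(g) = -4*g/5 (t(g) = g*(⅕) + g*(-1) = g/5 - g = -4*g/5)
z = 342/5 (z = -⅘*2 + 14*5 = -8/5 + 70 = 342/5 ≈ 68.400)
O = -4104/5 (O = (342/5)*(-12) = -4104/5 ≈ -820.80)
(-3304 - 1*(-19530))/27966 - 35384/O = (-3304 - 1*(-19530))/27966 - 35384/(-4104/5) = (-3304 + 19530)*(1/27966) - 35384*(-5/4104) = 16226*(1/27966) + 22115/513 = 8113/13983 + 22115/513 = 104465338/2391093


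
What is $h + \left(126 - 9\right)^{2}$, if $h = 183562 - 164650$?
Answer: $32601$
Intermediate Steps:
$h = 18912$
$h + \left(126 - 9\right)^{2} = 18912 + \left(126 - 9\right)^{2} = 18912 + 117^{2} = 18912 + 13689 = 32601$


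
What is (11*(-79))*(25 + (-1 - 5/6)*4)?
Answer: -46057/3 ≈ -15352.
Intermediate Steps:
(11*(-79))*(25 + (-1 - 5/6)*4) = -869*(25 + (-1 - 5*⅙)*4) = -869*(25 + (-1 - ⅚)*4) = -869*(25 - 11/6*4) = -869*(25 - 22/3) = -869*53/3 = -46057/3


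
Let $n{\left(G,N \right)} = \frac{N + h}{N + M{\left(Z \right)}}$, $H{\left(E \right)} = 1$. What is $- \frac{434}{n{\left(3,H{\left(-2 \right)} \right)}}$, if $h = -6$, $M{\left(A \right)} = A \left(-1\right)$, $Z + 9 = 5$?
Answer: $434$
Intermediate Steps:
$Z = -4$ ($Z = -9 + 5 = -4$)
$M{\left(A \right)} = - A$
$n{\left(G,N \right)} = \frac{-6 + N}{4 + N}$ ($n{\left(G,N \right)} = \frac{N - 6}{N - -4} = \frac{-6 + N}{N + 4} = \frac{-6 + N}{4 + N}$)
$- \frac{434}{n{\left(3,H{\left(-2 \right)} \right)}} = - \frac{434}{\frac{1}{4 + 1} \left(-6 + 1\right)} = - \frac{434}{\frac{1}{5} \left(-5\right)} = - \frac{434}{-1} = \left(-434\right) \left(-1\right) = 434$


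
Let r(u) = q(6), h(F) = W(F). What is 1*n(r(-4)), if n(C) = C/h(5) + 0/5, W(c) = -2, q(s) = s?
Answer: -3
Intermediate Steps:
h(F) = -2
r(u) = 6
n(C) = -C/2 (n(C) = C/(-2) + 0/5 = C*(-½) + 0*(⅕) = -C/2 + 0 = -C/2)
1*n(r(-4)) = 1*(-½*6) = 1*(-3) = -3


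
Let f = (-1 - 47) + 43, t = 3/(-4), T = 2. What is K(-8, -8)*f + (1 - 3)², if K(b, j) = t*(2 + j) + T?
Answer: -57/2 ≈ -28.500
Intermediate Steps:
t = -¾ (t = 3*(-¼) = -¾ ≈ -0.75000)
f = -5 (f = -48 + 43 = -5)
K(b, j) = ½ - 3*j/4 (K(b, j) = -3*(2 + j)/4 + 2 = (-3/2 - 3*j/4) + 2 = ½ - 3*j/4)
K(-8, -8)*f + (1 - 3)² = (½ - ¾*(-8))*(-5) + (1 - 3)² = (½ + 6)*(-5) + (-2)² = (13/2)*(-5) + 4 = -65/2 + 4 = -57/2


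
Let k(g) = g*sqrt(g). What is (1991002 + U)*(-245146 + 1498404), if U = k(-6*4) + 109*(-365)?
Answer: 2445378314986 - 60156384*I*sqrt(6) ≈ 2.4454e+12 - 1.4735e+8*I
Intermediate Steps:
k(g) = g**(3/2)
U = -39785 - 48*I*sqrt(6) (U = (-6*4)**(3/2) + 109*(-365) = (-24)**(3/2) - 39785 = -48*I*sqrt(6) - 39785 = -39785 - 48*I*sqrt(6) ≈ -39785.0 - 117.58*I)
(1991002 + U)*(-245146 + 1498404) = (1991002 + (-39785 - 48*I*sqrt(6)))*(-245146 + 1498404) = (1951217 - 48*I*sqrt(6))*1253258 = 2445378314986 - 60156384*I*sqrt(6)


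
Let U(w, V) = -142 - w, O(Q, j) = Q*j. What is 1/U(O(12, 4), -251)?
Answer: -1/190 ≈ -0.0052632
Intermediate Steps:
1/U(O(12, 4), -251) = 1/(-142 - 12*4) = 1/(-142 - 1*48) = 1/(-142 - 48) = 1/(-190) = -1/190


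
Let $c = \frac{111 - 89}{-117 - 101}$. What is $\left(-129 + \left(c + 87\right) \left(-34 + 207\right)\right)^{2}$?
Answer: $\frac{2639308914025}{11881} \approx 2.2215 \cdot 10^{8}$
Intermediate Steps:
$c = - \frac{11}{109}$ ($c = \frac{22}{-218} = 22 \left(- \frac{1}{218}\right) = - \frac{11}{109} \approx -0.10092$)
$\left(-129 + \left(c + 87\right) \left(-34 + 207\right)\right)^{2} = \left(-129 + \left(- \frac{11}{109} + 87\right) \left(-34 + 207\right)\right)^{2} = \left(-129 + \frac{9472}{109} \cdot 173\right)^{2} = \left(-129 + \frac{1638656}{109}\right)^{2} = \left(\frac{1624595}{109}\right)^{2} = \frac{2639308914025}{11881}$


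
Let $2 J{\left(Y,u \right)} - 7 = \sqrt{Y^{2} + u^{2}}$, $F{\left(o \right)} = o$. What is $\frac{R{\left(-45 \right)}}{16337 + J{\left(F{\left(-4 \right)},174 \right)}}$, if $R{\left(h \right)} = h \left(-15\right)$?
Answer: $\frac{14706450}{356005823} - \frac{900 \sqrt{7573}}{356005823} \approx 0.04109$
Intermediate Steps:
$R{\left(h \right)} = - 15 h$
$J{\left(Y,u \right)} = \frac{7}{2} + \frac{\sqrt{Y^{2} + u^{2}}}{2}$
$\frac{R{\left(-45 \right)}}{16337 + J{\left(F{\left(-4 \right)},174 \right)}} = \frac{\left(-15\right) \left(-45\right)}{16337 + \left(\frac{7}{2} + \frac{\sqrt{\left(-4\right)^{2} + 174^{2}}}{2}\right)} = \frac{675}{16337 + \left(\frac{7}{2} + \frac{\sqrt{16 + 30276}}{2}\right)} = \frac{675}{16337 + \left(\frac{7}{2} + \frac{\sqrt{30292}}{2}\right)} = \frac{675}{16337 + \left(\frac{7}{2} + \frac{2 \sqrt{7573}}{2}\right)} = \frac{675}{16337 + \left(\frac{7}{2} + \sqrt{7573}\right)} = \frac{675}{\frac{32681}{2} + \sqrt{7573}}$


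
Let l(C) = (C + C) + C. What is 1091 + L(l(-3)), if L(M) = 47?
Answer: 1138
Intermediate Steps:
l(C) = 3*C (l(C) = 2*C + C = 3*C)
1091 + L(l(-3)) = 1091 + 47 = 1138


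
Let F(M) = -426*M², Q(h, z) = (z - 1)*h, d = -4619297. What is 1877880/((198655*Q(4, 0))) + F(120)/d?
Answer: -189998426118/183529289107 ≈ -1.0352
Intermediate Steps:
Q(h, z) = h*(-1 + z) (Q(h, z) = (-1 + z)*h = h*(-1 + z))
1877880/((198655*Q(4, 0))) + F(120)/d = 1877880/((198655*(4*(-1 + 0)))) - 426*120²/(-4619297) = 1877880/((198655*(4*(-1)))) - 426*14400*(-1/4619297) = 1877880/((198655*(-4))) - 6134400*(-1/4619297) = 1877880/(-794620) + 6134400/4619297 = 1877880*(-1/794620) + 6134400/4619297 = -93894/39731 + 6134400/4619297 = -189998426118/183529289107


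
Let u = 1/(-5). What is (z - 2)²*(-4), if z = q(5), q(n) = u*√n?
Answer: -84/5 - 16*√5/5 ≈ -23.955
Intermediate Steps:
u = -⅕ ≈ -0.20000
q(n) = -√n/5
z = -√5/5 ≈ -0.44721
(z - 2)²*(-4) = (-√5/5 - 2)²*(-4) = (-2 - √5/5)²*(-4) = -4*(-2 - √5/5)²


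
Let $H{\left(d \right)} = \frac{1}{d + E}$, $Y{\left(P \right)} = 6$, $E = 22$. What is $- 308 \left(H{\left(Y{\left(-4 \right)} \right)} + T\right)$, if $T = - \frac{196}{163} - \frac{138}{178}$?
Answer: $\frac{8677251}{14507} \approx 598.14$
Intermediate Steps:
$T = - \frac{28691}{14507}$ ($T = \left(-196\right) \frac{1}{163} - \frac{69}{89} = - \frac{196}{163} - \frac{69}{89} = - \frac{28691}{14507} \approx -1.9777$)
$H{\left(d \right)} = \frac{1}{22 + d}$ ($H{\left(d \right)} = \frac{1}{d + 22} = \frac{1}{22 + d}$)
$- 308 \left(H{\left(Y{\left(-4 \right)} \right)} + T\right) = - 308 \left(\frac{1}{22 + 6} - \frac{28691}{14507}\right) = - 308 \left(\frac{1}{28} - \frac{28691}{14507}\right) = \left(-308\right) \left(- \frac{788841}{406196}\right) = \frac{8677251}{14507}$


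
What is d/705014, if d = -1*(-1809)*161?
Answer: 291249/705014 ≈ 0.41311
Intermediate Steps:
d = 291249 (d = 1809*161 = 291249)
d/705014 = 291249/705014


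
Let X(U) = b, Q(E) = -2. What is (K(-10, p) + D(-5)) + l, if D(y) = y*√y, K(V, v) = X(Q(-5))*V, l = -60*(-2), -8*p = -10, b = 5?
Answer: 70 - 5*I*√5 ≈ 70.0 - 11.18*I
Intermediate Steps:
p = 5/4 (p = -⅛*(-10) = 5/4 ≈ 1.2500)
X(U) = 5
l = 120
K(V, v) = 5*V
D(y) = y^(3/2)
(K(-10, p) + D(-5)) + l = (5*(-10) + (-5)^(3/2)) + 120 = (-50 - 5*I*√5) + 120 = 70 - 5*I*√5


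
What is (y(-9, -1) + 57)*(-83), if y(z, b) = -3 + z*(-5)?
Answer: -8217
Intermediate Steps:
y(z, b) = -3 - 5*z
(y(-9, -1) + 57)*(-83) = ((-3 - 5*(-9)) + 57)*(-83) = ((-3 + 45) + 57)*(-83) = (42 + 57)*(-83) = 99*(-83) = -8217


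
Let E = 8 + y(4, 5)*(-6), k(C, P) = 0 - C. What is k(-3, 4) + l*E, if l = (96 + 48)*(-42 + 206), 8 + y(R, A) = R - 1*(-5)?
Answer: 47235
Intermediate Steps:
k(C, P) = -C
y(R, A) = -3 + R (y(R, A) = -8 + (R - 1*(-5)) = -8 + (R + 5) = -8 + (5 + R) = -3 + R)
l = 23616 (l = 144*164 = 23616)
E = 2 (E = 8 + (-3 + 4)*(-6) = 8 + 1*(-6) = 8 - 6 = 2)
k(-3, 4) + l*E = -1*(-3) + 23616*2 = 3 + 47232 = 47235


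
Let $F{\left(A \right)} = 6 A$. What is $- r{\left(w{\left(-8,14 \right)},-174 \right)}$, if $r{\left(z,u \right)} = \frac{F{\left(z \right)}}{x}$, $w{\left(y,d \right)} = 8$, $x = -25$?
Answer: $\frac{48}{25} \approx 1.92$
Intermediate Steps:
$r{\left(z,u \right)} = - \frac{6 z}{25}$ ($r{\left(z,u \right)} = \frac{6 z}{-25} = 6 z \left(- \frac{1}{25}\right) = - \frac{6 z}{25}$)
$- r{\left(w{\left(-8,14 \right)},-174 \right)} = - \frac{\left(-6\right) 8}{25} = \left(-1\right) \left(- \frac{48}{25}\right) = \frac{48}{25}$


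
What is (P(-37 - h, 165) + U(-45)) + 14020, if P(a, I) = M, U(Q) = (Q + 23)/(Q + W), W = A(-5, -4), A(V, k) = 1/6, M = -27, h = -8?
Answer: 3764249/269 ≈ 13993.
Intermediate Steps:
A(V, k) = ⅙
W = ⅙ ≈ 0.16667
U(Q) = (23 + Q)/(⅙ + Q) (U(Q) = (Q + 23)/(Q + ⅙) = (23 + Q)/(⅙ + Q))
P(a, I) = -27
(P(-37 - h, 165) + U(-45)) + 14020 = (-27 + 6*(23 - 45)/(1 + 6*(-45))) + 14020 = (-27 + 6*(-22)/(1 - 270)) + 14020 = (-27 + 6*(-22)/(-269)) + 14020 = (-27 + 6*(-1/269)*(-22)) + 14020 = (-27 + 132/269) + 14020 = -7131/269 + 14020 = 3764249/269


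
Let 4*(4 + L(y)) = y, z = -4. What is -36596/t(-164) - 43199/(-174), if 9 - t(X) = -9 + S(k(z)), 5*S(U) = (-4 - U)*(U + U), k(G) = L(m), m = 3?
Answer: -75096547/39498 ≈ -1901.3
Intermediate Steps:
L(y) = -4 + y/4
k(G) = -13/4 (k(G) = -4 + (¼)*3 = -4 + ¾ = -13/4)
S(U) = 2*U*(-4 - U)/5 (S(U) = ((-4 - U)*(U + U))/5 = ((-4 - U)*(2*U))/5 = (2*U*(-4 - U))/5 = 2*U*(-4 - U)/5)
t(X) = 681/40 (t(X) = 9 - (-9 - ⅖*(-13/4)*(4 - 13/4)) = 9 - (-9 - ⅖*(-13/4)*¾) = 9 - (-9 + 39/40) = 9 - 1*(-321/40) = 9 + 321/40 = 681/40)
-36596/t(-164) - 43199/(-174) = -36596/681/40 - 43199/(-174) = -36596*40/681 - 43199*(-1/174) = -1463840/681 + 43199/174 = -75096547/39498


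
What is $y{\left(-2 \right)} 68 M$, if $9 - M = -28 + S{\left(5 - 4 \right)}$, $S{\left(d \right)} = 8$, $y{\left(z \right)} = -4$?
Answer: $-7888$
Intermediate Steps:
$M = 29$ ($M = 9 - \left(-28 + 8\right) = 9 - -20 = 9 + 20 = 29$)
$y{\left(-2 \right)} 68 M = \left(-4\right) 68 \cdot 29 = \left(-272\right) 29 = -7888$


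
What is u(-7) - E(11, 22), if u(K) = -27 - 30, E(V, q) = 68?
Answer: -125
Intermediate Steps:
u(K) = -57
u(-7) - E(11, 22) = -57 - 1*68 = -57 - 68 = -125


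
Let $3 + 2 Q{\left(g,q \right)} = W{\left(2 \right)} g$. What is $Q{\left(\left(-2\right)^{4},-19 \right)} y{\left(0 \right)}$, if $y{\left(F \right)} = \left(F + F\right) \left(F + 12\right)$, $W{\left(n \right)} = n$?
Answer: $0$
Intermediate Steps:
$y{\left(F \right)} = 2 F \left(12 + F\right)$
$Q{\left(g,q \right)} = - \frac{3}{2} + g$ ($Q{\left(g,q \right)} = - \frac{3}{2} + \frac{2 g}{2} = - \frac{3}{2} + g$)
$Q{\left(\left(-2\right)^{4},-19 \right)} y{\left(0 \right)} = \left(- \frac{3}{2} + \left(-2\right)^{4}\right) 2 \cdot 0 \left(12 + 0\right) = \left(- \frac{3}{2} + 16\right) 2 \cdot 0 \cdot 12 = \frac{29}{2} \cdot 0 = 0$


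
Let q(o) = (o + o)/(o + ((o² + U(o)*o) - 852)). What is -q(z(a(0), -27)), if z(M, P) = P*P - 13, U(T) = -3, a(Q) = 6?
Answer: -358/127593 ≈ -0.0028058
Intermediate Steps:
z(M, P) = -13 + P² (z(M, P) = P² - 13 = -13 + P²)
q(o) = 2*o/(-852 + o² - 2*o) (q(o) = (o + o)/(o + ((o² - 3*o) - 852)) = (2*o)/(o + (-852 + o² - 3*o)) = (2*o)/(-852 + o² - 2*o) = 2*o/(-852 + o² - 2*o))
-q(z(a(0), -27)) = -2*(-13 + (-27)²)/(-852 + (-13 + (-27)²)² - 2*(-13 + (-27)²)) = -2*(-13 + 729)/(-852 + (-13 + 729)² - 2*(-13 + 729)) = -2*716/(-852 + 716² - 2*716) = -2*716/(-852 + 512656 - 1432) = -2*716/510372 = -1*358/127593 = -358/127593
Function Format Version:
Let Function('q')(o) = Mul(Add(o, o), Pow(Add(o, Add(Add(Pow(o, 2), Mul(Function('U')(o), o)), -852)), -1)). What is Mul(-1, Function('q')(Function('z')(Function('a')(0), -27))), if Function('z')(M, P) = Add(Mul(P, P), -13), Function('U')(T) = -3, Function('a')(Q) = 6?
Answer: Rational(-358, 127593) ≈ -0.0028058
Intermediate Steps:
Function('z')(M, P) = Add(-13, Pow(P, 2)) (Function('z')(M, P) = Add(Pow(P, 2), -13) = Add(-13, Pow(P, 2)))
Function('q')(o) = Mul(2, o, Pow(Add(-852, Pow(o, 2), Mul(-2, o)), -1)) (Function('q')(o) = Mul(Add(o, o), Pow(Add(o, Add(Add(Pow(o, 2), Mul(-3, o)), -852)), -1)) = Mul(Mul(2, o), Pow(Add(o, Add(-852, Pow(o, 2), Mul(-3, o))), -1)) = Mul(Mul(2, o), Pow(Add(-852, Pow(o, 2), Mul(-2, o)), -1)) = Mul(2, o, Pow(Add(-852, Pow(o, 2), Mul(-2, o)), -1)))
Mul(-1, Function('q')(Function('z')(Function('a')(0), -27))) = Mul(-1, Mul(2, Add(-13, Pow(-27, 2)), Pow(Add(-852, Pow(Add(-13, Pow(-27, 2)), 2), Mul(-2, Add(-13, Pow(-27, 2)))), -1))) = Mul(-1, Mul(2, Add(-13, 729), Pow(Add(-852, Pow(Add(-13, 729), 2), Mul(-2, Add(-13, 729))), -1))) = Mul(-1, Mul(2, 716, Pow(Add(-852, Pow(716, 2), Mul(-2, 716)), -1))) = Mul(-1, Mul(2, 716, Pow(Add(-852, 512656, -1432), -1))) = Mul(-1, Mul(2, 716, Pow(510372, -1))) = Mul(-1, Mul(2, 716, Rational(1, 510372))) = Mul(-1, Rational(358, 127593)) = Rational(-358, 127593)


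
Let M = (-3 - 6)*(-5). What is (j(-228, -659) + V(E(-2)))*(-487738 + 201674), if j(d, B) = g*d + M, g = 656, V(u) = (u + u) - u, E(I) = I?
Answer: 42773719600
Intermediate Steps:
M = 45 (M = -9*(-5) = 45)
V(u) = u (V(u) = 2*u - u = u)
j(d, B) = 45 + 656*d (j(d, B) = 656*d + 45 = 45 + 656*d)
(j(-228, -659) + V(E(-2)))*(-487738 + 201674) = ((45 + 656*(-228)) - 2)*(-487738 + 201674) = ((45 - 149568) - 2)*(-286064) = (-149523 - 2)*(-286064) = -149525*(-286064) = 42773719600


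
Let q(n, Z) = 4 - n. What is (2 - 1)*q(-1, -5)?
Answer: 5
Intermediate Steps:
(2 - 1)*q(-1, -5) = (2 - 1)*(4 - 1*(-1)) = 1*(4 + 1) = 1*5 = 5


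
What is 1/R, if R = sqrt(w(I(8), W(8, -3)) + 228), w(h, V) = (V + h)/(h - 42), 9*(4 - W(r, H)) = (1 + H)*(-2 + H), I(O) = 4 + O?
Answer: 3*sqrt(460695)/30713 ≈ 0.066299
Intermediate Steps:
W(r, H) = 4 - (1 + H)*(-2 + H)/9
w(h, V) = (V + h)/(-42 + h)
R = sqrt(460695)/45 (R = sqrt(((38/9 - 1/9*(-3)**2 + (1/9)*(-3)) + (4 + 8))/(-42 + (4 + 8)) + 228) = sqrt(((38/9 - 1/9*9 - 1/3) + 12)/(-42 + 12) + 228) = sqrt(((38/9 - 1 - 1/3) + 12)/(-30) + 228) = sqrt(-(26/9 + 12)/30 + 228) = sqrt(-1/30*134/9 + 228) = sqrt(-67/135 + 228) = sqrt(30713/135) = sqrt(460695)/45 ≈ 15.083)
1/R = 1/(sqrt(460695)/45) = 3*sqrt(460695)/30713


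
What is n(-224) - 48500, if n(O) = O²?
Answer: 1676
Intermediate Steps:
n(-224) - 48500 = (-224)² - 48500 = 50176 - 48500 = 1676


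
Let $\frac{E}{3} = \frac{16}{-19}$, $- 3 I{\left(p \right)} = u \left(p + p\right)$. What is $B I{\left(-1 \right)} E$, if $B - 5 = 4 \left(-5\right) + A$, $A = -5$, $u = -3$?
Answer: $- \frac{1920}{19} \approx -101.05$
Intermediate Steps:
$I{\left(p \right)} = 2 p$ ($I{\left(p \right)} = - \frac{\left(-3\right) \left(p + p\right)}{3} = - \frac{\left(-3\right) 2 p}{3} = - \frac{\left(-6\right) p}{3} = 2 p$)
$B = -20$ ($B = 5 + \left(4 \left(-5\right) - 5\right) = 5 - 25 = -20$)
$E = - \frac{48}{19}$ ($E = 3 \frac{16}{-19} = 3 \cdot 16 \left(- \frac{1}{19}\right) = 3 \left(- \frac{16}{19}\right) = - \frac{48}{19} \approx -2.5263$)
$B I{\left(-1 \right)} E = - 20 \cdot 2 \left(-1\right) \left(- \frac{48}{19}\right) = \left(-20\right) \left(-2\right) \left(- \frac{48}{19}\right) = 40 \left(- \frac{48}{19}\right) = - \frac{1920}{19}$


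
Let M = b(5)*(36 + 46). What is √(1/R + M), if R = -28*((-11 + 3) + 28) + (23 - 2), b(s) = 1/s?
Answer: √2430615/385 ≈ 4.0495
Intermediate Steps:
R = -539 (R = -28*(-8 + 28) + 21 = -28*20 + 21 = -560 + 21 = -539)
M = 82/5 (M = (36 + 46)/5 = (⅕)*82 = 82/5 ≈ 16.400)
√(1/R + M) = √(1/(-539) + 82/5) = √(-1/539 + 82/5) = √(44193/2695) = √2430615/385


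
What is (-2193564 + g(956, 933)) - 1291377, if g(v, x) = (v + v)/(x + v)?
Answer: -6583051637/1889 ≈ -3.4849e+6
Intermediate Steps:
g(v, x) = 2*v/(v + x) (g(v, x) = (2*v)/(v + x) = 2*v/(v + x))
(-2193564 + g(956, 933)) - 1291377 = (-2193564 + 2*956/(956 + 933)) - 1291377 = (-2193564 + 2*956/1889) - 1291377 = (-2193564 + 2*956*(1/1889)) - 1291377 = (-2193564 + 1912/1889) - 1291377 = -4143640484/1889 - 1291377 = -6583051637/1889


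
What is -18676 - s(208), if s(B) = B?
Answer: -18884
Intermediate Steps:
-18676 - s(208) = -18676 - 1*208 = -18676 - 208 = -18884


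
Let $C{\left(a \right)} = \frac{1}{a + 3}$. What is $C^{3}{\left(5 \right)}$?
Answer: $\frac{1}{512} \approx 0.0019531$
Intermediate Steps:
$C{\left(a \right)} = \frac{1}{3 + a}$
$C^{3}{\left(5 \right)} = \left(\frac{1}{3 + 5}\right)^{3} = \left(\frac{1}{8}\right)^{3} = \frac{1}{512}$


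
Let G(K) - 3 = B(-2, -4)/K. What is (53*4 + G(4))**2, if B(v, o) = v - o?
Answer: 185761/4 ≈ 46440.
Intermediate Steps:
G(K) = 3 + 2/K (G(K) = 3 + (-2 - 1*(-4))/K = 3 + (-2 + 4)/K = 3 + 2/K)
(53*4 + G(4))**2 = (53*4 + (3 + 2/4))**2 = (212 + (3 + 2*(1/4)))**2 = (212 + (3 + 1/2))**2 = (212 + 7/2)**2 = (431/2)**2 = 185761/4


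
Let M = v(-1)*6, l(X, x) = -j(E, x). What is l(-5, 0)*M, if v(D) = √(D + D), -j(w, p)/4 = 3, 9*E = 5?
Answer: 72*I*√2 ≈ 101.82*I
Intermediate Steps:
E = 5/9 (E = (⅑)*5 = 5/9 ≈ 0.55556)
j(w, p) = -12 (j(w, p) = -4*3 = -12)
v(D) = √2*√D (v(D) = √(2*D) = √2*√D)
l(X, x) = 12 (l(X, x) = -1*(-12) = 12)
M = 6*I*√2 (M = (√2*√(-1))*6 = (√2*I)*6 = (I*√2)*6 = 6*I*√2 ≈ 8.4853*I)
l(-5, 0)*M = 12*(6*I*√2) = 72*I*√2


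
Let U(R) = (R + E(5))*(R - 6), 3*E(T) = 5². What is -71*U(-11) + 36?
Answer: -9548/3 ≈ -3182.7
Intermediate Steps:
E(T) = 25/3 (E(T) = (⅓)*5² = (⅓)*25 = 25/3)
U(R) = (-6 + R)*(25/3 + R) (U(R) = (R + 25/3)*(R - 6) = (25/3 + R)*(-6 + R) = (-6 + R)*(25/3 + R))
-71*U(-11) + 36 = -71*(-50 + (-11)² + (7/3)*(-11)) + 36 = -71*(-50 + 121 - 77/3) + 36 = -71*136/3 + 36 = -9656/3 + 36 = -9548/3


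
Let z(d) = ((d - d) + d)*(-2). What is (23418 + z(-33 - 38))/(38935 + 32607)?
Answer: 11780/35771 ≈ 0.32932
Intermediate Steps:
z(d) = -2*d (z(d) = (0 + d)*(-2) = d*(-2) = -2*d)
(23418 + z(-33 - 38))/(38935 + 32607) = (23418 - 2*(-33 - 38))/(38935 + 32607) = (23418 - 2*(-71))/71542 = (23418 + 142)*(1/71542) = 23560*(1/71542) = 11780/35771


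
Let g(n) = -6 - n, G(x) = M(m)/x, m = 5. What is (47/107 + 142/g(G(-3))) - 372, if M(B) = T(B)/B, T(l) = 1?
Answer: -3766283/9523 ≈ -395.49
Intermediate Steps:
M(B) = 1/B
G(x) = 1/(5*x)
(47/107 + 142/g(G(-3))) - 372 = (47/107 + 142/(-6 - 1/(5*(-3)))) - 372 = (47*(1/107) + 142/(-6 - (-1)/(5*3))) - 372 = (47/107 + 142/(-6 - 1*(-1/15))) - 372 = (47/107 + 142/(-6 + 1/15)) - 372 = (47/107 + 142/(-89/15)) - 372 = (47/107 + 142*(-15/89)) - 372 = (47/107 - 2130/89) - 372 = -223727/9523 - 372 = -3766283/9523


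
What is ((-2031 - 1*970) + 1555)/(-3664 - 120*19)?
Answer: 723/2972 ≈ 0.24327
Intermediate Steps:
((-2031 - 1*970) + 1555)/(-3664 - 120*19) = ((-2031 - 970) + 1555)/(-3664 - 2280) = (-3001 + 1555)/(-5944) = -1446*(-1/5944) = 723/2972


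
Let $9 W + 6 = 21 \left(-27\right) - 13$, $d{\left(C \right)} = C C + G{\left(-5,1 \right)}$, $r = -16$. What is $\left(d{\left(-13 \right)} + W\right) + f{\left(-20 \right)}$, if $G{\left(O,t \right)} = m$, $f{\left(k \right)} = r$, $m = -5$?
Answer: $\frac{746}{9} \approx 82.889$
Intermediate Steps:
$f{\left(k \right)} = -16$
$G{\left(O,t \right)} = -5$
$d{\left(C \right)} = -5 + C^{2}$ ($d{\left(C \right)} = C C - 5 = C^{2} - 5 = -5 + C^{2}$)
$W = - \frac{586}{9}$ ($W = - \frac{2}{3} + \frac{21 \left(-27\right) - 13}{9} = - \frac{2}{3} + \frac{-567 - 13}{9} = - \frac{2}{3} + \frac{1}{9} \left(-580\right) = - \frac{2}{3} - \frac{580}{9} = - \frac{586}{9} \approx -65.111$)
$\left(d{\left(-13 \right)} + W\right) + f{\left(-20 \right)} = \left(\left(-5 + \left(-13\right)^{2}\right) - \frac{586}{9}\right) - 16 = \left(\left(-5 + 169\right) - \frac{586}{9}\right) - 16 = \left(164 - \frac{586}{9}\right) - 16 = \frac{890}{9} - 16 = \frac{746}{9}$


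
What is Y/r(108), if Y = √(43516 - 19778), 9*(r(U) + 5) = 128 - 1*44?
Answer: 3*√23738/13 ≈ 35.555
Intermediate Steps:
r(U) = 13/3 (r(U) = -5 + (128 - 1*44)/9 = -5 + (128 - 44)/9 = -5 + (⅑)*84 = -5 + 28/3 = 13/3)
Y = √23738 ≈ 154.07
Y/r(108) = √23738/(13/3) = √23738*(3/13) = 3*√23738/13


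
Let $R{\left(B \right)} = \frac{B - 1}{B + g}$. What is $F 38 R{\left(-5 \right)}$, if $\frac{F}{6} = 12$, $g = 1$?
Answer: $4104$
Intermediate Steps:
$F = 72$ ($F = 6 \cdot 12 = 72$)
$R{\left(B \right)} = \frac{-1 + B}{1 + B}$ ($R{\left(B \right)} = \frac{B - 1}{B + 1} = \frac{-1 + B}{1 + B}$)
$F 38 R{\left(-5 \right)} = 72 \cdot 38 \frac{-1 - 5}{1 - 5} = 2736 \frac{1}{-4} \left(-6\right) = 2736 \left(\left(- \frac{1}{4}\right) \left(-6\right)\right) = 2736 \cdot \frac{3}{2} = 4104$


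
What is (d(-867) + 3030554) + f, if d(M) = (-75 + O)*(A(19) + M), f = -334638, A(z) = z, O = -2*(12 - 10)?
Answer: 2762908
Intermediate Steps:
O = -4 (O = -2*2 = -4)
d(M) = -1501 - 79*M (d(M) = (-75 - 4)*(19 + M) = -79*(19 + M) = -1501 - 79*M)
(d(-867) + 3030554) + f = ((-1501 - 79*(-867)) + 3030554) - 334638 = ((-1501 + 68493) + 3030554) - 334638 = (66992 + 3030554) - 334638 = 3097546 - 334638 = 2762908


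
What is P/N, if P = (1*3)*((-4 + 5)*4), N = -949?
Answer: -12/949 ≈ -0.012645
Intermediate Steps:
P = 12 (P = 3*(1*4) = 3*4 = 12)
P/N = 12/(-949) = 12*(-1/949) = -12/949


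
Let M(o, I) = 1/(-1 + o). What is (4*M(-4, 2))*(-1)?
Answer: ⅘ ≈ 0.80000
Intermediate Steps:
(4*M(-4, 2))*(-1) = (4/(-1 - 4))*(-1) = (4/(-5))*(-1) = (4*(-⅕))*(-1) = -⅘*(-1) = ⅘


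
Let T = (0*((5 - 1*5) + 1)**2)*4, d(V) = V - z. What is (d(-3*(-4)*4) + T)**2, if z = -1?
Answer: 2401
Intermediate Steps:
d(V) = 1 + V (d(V) = V - 1*(-1) = V + 1 = 1 + V)
T = 0 (T = (0*((5 - 5) + 1)**2)*4 = (0*(0 + 1)**2)*4 = (0*1**2)*4 = (0*1)*4 = 0*4 = 0)
(d(-3*(-4)*4) + T)**2 = ((1 - 3*(-4)*4) + 0)**2 = ((1 + 12*4) + 0)**2 = ((1 + 48) + 0)**2 = (49 + 0)**2 = 49**2 = 2401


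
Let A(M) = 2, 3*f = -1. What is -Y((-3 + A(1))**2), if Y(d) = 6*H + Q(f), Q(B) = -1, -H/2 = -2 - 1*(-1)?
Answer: -11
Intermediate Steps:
f = -1/3 (f = (1/3)*(-1) = -1/3 ≈ -0.33333)
H = 2 (H = -2*(-2 - 1*(-1)) = -2*(-2 + 1) = -2*(-1) = 2)
Y(d) = 11 (Y(d) = 6*2 - 1 = 12 - 1 = 11)
-Y((-3 + A(1))**2) = -1*11 = -11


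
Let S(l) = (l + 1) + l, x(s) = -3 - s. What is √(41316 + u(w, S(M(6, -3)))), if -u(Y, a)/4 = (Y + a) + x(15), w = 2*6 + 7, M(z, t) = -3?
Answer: 2*√10333 ≈ 203.30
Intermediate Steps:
w = 19 (w = 12 + 7 = 19)
S(l) = 1 + 2*l (S(l) = (1 + l) + l = 1 + 2*l)
u(Y, a) = 72 - 4*Y - 4*a (u(Y, a) = -4*((Y + a) + (-3 - 1*15)) = -4*((Y + a) + (-3 - 15)) = -4*((Y + a) - 18) = -4*(-18 + Y + a) = 72 - 4*Y - 4*a)
√(41316 + u(w, S(M(6, -3)))) = √(41316 + (72 - 4*19 - 4*(1 + 2*(-3)))) = √(41316 + (72 - 76 - 4*(1 - 6))) = √(41316 + (72 - 76 - 4*(-5))) = √(41316 + (72 - 76 + 20)) = √(41316 + 16) = √41332 = 2*√10333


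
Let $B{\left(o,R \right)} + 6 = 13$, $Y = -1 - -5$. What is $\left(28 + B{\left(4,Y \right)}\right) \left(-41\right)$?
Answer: $-1435$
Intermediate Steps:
$Y = 4$ ($Y = -1 + 5 = 4$)
$B{\left(o,R \right)} = 7$ ($B{\left(o,R \right)} = -6 + 13 = 7$)
$\left(28 + B{\left(4,Y \right)}\right) \left(-41\right) = \left(28 + 7\right) \left(-41\right) = 35 \left(-41\right) = -1435$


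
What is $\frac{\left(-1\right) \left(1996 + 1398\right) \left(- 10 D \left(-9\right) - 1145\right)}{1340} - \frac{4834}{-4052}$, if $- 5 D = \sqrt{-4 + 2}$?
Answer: $\frac{196913454}{67871} + \frac{15273 i \sqrt{2}}{335} \approx 2901.3 + 64.475 i$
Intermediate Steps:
$D = - \frac{i \sqrt{2}}{5}$ ($D = - \frac{\sqrt{-4 + 2}}{5} = - \frac{\sqrt{-2}}{5} = - \frac{i \sqrt{2}}{5} \approx - 0.28284 i$)
$\frac{\left(-1\right) \left(1996 + 1398\right) \left(- 10 D \left(-9\right) - 1145\right)}{1340} - \frac{4834}{-4052} = \frac{\left(-1\right) \left(1996 + 1398\right) \left(- 10 \left(- \frac{i \sqrt{2}}{5}\right) \left(-9\right) - 1145\right)}{1340} - \frac{4834}{-4052} = - 3394 \left(2 i \sqrt{2} \left(-9\right) - 1145\right) \frac{1}{1340} - - \frac{2417}{2026} = - 3394 \left(- 18 i \sqrt{2} - 1145\right) \frac{1}{1340} + \frac{2417}{2026} = - 3394 \left(-1145 - 18 i \sqrt{2}\right) \frac{1}{1340} + \frac{2417}{2026} = - (-3886130 - 61092 i \sqrt{2}) \frac{1}{1340} + \frac{2417}{2026} = \left(3886130 + 61092 i \sqrt{2}\right) \frac{1}{1340} + \frac{2417}{2026} = \left(\frac{388613}{134} + \frac{15273 i \sqrt{2}}{335}\right) + \frac{2417}{2026} = \frac{196913454}{67871} + \frac{15273 i \sqrt{2}}{335}$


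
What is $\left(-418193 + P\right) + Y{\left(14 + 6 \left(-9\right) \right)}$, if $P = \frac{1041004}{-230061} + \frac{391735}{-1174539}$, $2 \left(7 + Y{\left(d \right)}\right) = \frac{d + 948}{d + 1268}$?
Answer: $- \frac{23128435238400338047}{55304129587902} \approx -4.182 \cdot 10^{5}$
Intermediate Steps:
$Y{\left(d \right)} = -7 + \frac{948 + d}{2 \left(1268 + d\right)}$ ($Y{\left(d \right)} = -7 + \frac{\left(d + 948\right) \frac{1}{d + 1268}}{2} = -7 + \frac{\left(948 + d\right) \frac{1}{1268 + d}}{2} = -7 + \frac{\frac{1}{1268 + d} \left(948 + d\right)}{2} = -7 + \frac{948 + d}{2 \left(1268 + d\right)}$)
$P = - \frac{437607580997}{90071872293}$ ($P = 1041004 \left(- \frac{1}{230061}\right) + 391735 \left(- \frac{1}{1174539}\right) = - \frac{1041004}{230061} - \frac{391735}{1174539} = - \frac{437607580997}{90071872293} \approx -4.8584$)
$\left(-418193 + P\right) + Y{\left(14 + 6 \left(-9\right) \right)} = \left(-418193 - \frac{437607580997}{90071872293}\right) + \frac{-16804 - 13 \left(14 + 6 \left(-9\right)\right)}{2 \left(1268 + \left(14 + 6 \left(-9\right)\right)\right)} = - \frac{37667864097407546}{90071872293} + \frac{-16804 - 13 \left(14 - 54\right)}{2 \left(1268 + \left(14 - 54\right)\right)} = - \frac{37667864097407546}{90071872293} + \frac{-16804 - -520}{2 \left(1268 - 40\right)} = - \frac{37667864097407546}{90071872293} + \frac{-16804 + 520}{2 \cdot 1228} = - \frac{37667864097407546}{90071872293} + \frac{1}{2} \cdot \frac{1}{1228} \left(-16284\right) = - \frac{37667864097407546}{90071872293} - \frac{4071}{614} = - \frac{23128435238400338047}{55304129587902}$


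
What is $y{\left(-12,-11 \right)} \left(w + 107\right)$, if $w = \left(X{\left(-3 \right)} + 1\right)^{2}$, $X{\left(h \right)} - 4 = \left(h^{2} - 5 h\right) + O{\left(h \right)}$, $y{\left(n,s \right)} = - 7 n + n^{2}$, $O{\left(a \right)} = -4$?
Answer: $166896$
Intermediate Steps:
$y{\left(n,s \right)} = n^{2} - 7 n$
$X{\left(h \right)} = h^{2} - 5 h$ ($X{\left(h \right)} = 4 - \left(4 - h^{2} + 5 h\right) = h^{2} - 5 h$)
$w = 625$ ($w = \left(- 3 \left(-5 - 3\right) + 1\right)^{2} = \left(\left(-3\right) \left(-8\right) + 1\right)^{2} = \left(24 + 1\right)^{2} = 25^{2} = 625$)
$y{\left(-12,-11 \right)} \left(w + 107\right) = - 12 \left(-7 - 12\right) \left(625 + 107\right) = \left(-12\right) \left(-19\right) 732 = 228 \cdot 732 = 166896$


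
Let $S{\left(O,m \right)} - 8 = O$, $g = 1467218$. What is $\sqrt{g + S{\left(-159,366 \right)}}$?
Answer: $\sqrt{1467067} \approx 1211.2$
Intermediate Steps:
$S{\left(O,m \right)} = 8 + O$
$\sqrt{g + S{\left(-159,366 \right)}} = \sqrt{1467218 + \left(8 - 159\right)} = \sqrt{1467218 - 151} = \sqrt{1467067}$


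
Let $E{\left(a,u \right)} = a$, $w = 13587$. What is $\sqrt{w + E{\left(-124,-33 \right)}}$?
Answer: $\sqrt{13463} \approx 116.03$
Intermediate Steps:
$\sqrt{w + E{\left(-124,-33 \right)}} = \sqrt{13587 - 124} = \sqrt{13463}$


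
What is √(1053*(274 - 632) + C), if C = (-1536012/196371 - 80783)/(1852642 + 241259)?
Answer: I*√87428072964494501297137541/15228941973 ≈ 613.98*I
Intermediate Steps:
C = -1762774945/45686825919 (C = (-1536012*1/196371 - 80783)/2093901 = (-170668/21819 - 80783)*(1/2093901) = -1762774945/21819*1/2093901 = -1762774945/45686825919 ≈ -0.038584)
√(1053*(274 - 632) + C) = √(1053*(274 - 632) - 1762774945/45686825919) = √(1053*(-358) - 1762774945/45686825919) = √(-376974 - 1762774945/45686825919) = √(-17222747276764051/45686825919) = I*√87428072964494501297137541/15228941973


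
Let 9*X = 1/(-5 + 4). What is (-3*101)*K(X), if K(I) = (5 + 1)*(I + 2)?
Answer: -3434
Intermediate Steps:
X = -⅑ (X = 1/(9*(-5 + 4)) = (⅑)/(-1) = (⅑)*(-1) = -⅑ ≈ -0.11111)
K(I) = 12 + 6*I (K(I) = 6*(2 + I) = 12 + 6*I)
(-3*101)*K(X) = (-3*101)*(12 + 6*(-⅑)) = -303*(12 - ⅔) = -303*34/3 = -3434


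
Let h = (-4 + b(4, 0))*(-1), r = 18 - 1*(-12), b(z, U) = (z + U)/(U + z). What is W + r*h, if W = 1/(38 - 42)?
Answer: 359/4 ≈ 89.750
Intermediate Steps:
b(z, U) = 1 (b(z, U) = (U + z)/(U + z) = 1)
W = -¼ (W = 1/(-4) = -¼ ≈ -0.25000)
r = 30 (r = 18 + 12 = 30)
h = 3 (h = (-4 + 1)*(-1) = -3*(-1) = 3)
W + r*h = -¼ + 30*3 = -¼ + 90 = 359/4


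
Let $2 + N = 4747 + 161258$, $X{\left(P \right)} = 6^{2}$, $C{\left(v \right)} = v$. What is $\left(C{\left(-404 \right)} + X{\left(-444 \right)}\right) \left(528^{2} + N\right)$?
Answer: $-163681616$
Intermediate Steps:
$X{\left(P \right)} = 36$
$N = 166003$ ($N = -2 + \left(4747 + 161258\right) = -2 + 166005 = 166003$)
$\left(C{\left(-404 \right)} + X{\left(-444 \right)}\right) \left(528^{2} + N\right) = \left(-404 + 36\right) \left(528^{2} + 166003\right) = - 368 \left(278784 + 166003\right) = \left(-368\right) 444787 = -163681616$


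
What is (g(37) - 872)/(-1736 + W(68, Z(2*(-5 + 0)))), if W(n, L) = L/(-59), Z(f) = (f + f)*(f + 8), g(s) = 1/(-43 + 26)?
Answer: 874675/1741888 ≈ 0.50214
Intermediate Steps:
g(s) = -1/17 (g(s) = 1/(-17) = -1/17)
Z(f) = 2*f*(8 + f) (Z(f) = (2*f)*(8 + f) = 2*f*(8 + f))
W(n, L) = -L/59 (W(n, L) = L*(-1/59) = -L/59)
(g(37) - 872)/(-1736 + W(68, Z(2*(-5 + 0)))) = (-1/17 - 872)/(-1736 - 2*2*(-5 + 0)*(8 + 2*(-5 + 0))/59) = -14825/(17*(-1736 - 2*2*(-5)*(8 + 2*(-5))/59)) = -14825/(17*(-1736 - 2*(-10)*(8 - 10)/59)) = -14825/(17*(-1736 - 2*(-10)*(-2)/59)) = -14825/(17*(-1736 - 1/59*40)) = -14825/(17*(-1736 - 40/59)) = -14825/(17*(-102464/59)) = -14825/17*(-59/102464) = 874675/1741888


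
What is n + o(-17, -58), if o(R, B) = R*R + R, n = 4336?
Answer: 4608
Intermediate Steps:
o(R, B) = R + R**2 (o(R, B) = R**2 + R = R + R**2)
n + o(-17, -58) = 4336 - 17*(1 - 17) = 4336 - 17*(-16) = 4336 + 272 = 4608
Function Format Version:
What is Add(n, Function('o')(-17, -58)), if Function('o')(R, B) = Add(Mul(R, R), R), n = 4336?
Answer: 4608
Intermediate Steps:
Function('o')(R, B) = Add(R, Pow(R, 2)) (Function('o')(R, B) = Add(Pow(R, 2), R) = Add(R, Pow(R, 2)))
Add(n, Function('o')(-17, -58)) = Add(4336, Mul(-17, Add(1, -17))) = Add(4336, Mul(-17, -16)) = Add(4336, 272) = 4608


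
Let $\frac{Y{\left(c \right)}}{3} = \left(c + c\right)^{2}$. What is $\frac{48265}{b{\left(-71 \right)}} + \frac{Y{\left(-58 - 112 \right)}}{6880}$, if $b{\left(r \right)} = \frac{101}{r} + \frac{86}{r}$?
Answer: $- \frac{293895445}{16082} \approx -18275.0$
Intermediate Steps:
$b{\left(r \right)} = \frac{187}{r}$
$Y{\left(c \right)} = 12 c^{2}$ ($Y{\left(c \right)} = 3 \left(c + c\right)^{2} = 3 \left(2 c\right)^{2} = 3 \cdot 4 c^{2} = 12 c^{2}$)
$\frac{48265}{b{\left(-71 \right)}} + \frac{Y{\left(-58 - 112 \right)}}{6880} = \frac{48265}{187 \frac{1}{-71}} + \frac{12 \left(-58 - 112\right)^{2}}{6880} = \frac{48265}{187 \left(- \frac{1}{71}\right)} + 12 \left(-58 - 112\right)^{2} \cdot \frac{1}{6880} = \frac{48265}{- \frac{187}{71}} + 12 \left(-170\right)^{2} \cdot \frac{1}{6880} = 48265 \left(- \frac{71}{187}\right) + 12 \cdot 28900 \cdot \frac{1}{6880} = - \frac{3426815}{187} + 346800 \cdot \frac{1}{6880} = - \frac{3426815}{187} + \frac{4335}{86} = - \frac{293895445}{16082}$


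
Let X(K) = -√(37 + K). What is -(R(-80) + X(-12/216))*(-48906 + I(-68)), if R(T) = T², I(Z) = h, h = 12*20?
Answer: 311462400 - 8111*√1330 ≈ 3.1117e+8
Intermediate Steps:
h = 240
I(Z) = 240
-(R(-80) + X(-12/216))*(-48906 + I(-68)) = -((-80)² - √(37 - 12/216))*(-48906 + 240) = -(6400 - √(37 - 12*1/216))*(-48666) = -(6400 - √(37 - 1/18))*(-48666) = -(6400 - √(665/18))*(-48666) = -(6400 - √1330/6)*(-48666) = -(-311462400 + 8111*√1330) = 311462400 - 8111*√1330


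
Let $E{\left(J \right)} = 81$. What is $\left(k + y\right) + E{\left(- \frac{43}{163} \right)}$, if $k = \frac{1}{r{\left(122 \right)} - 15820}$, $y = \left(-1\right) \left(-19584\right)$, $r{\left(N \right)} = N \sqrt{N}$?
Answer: $\frac{1221474519815}{62114138} - \frac{61 \sqrt{122}}{124228276} \approx 19665.0$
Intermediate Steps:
$r{\left(N \right)} = N^{\frac{3}{2}}$
$y = 19584$
$k = \frac{1}{-15820 + 122 \sqrt{122}}$ ($k = \frac{1}{122^{\frac{3}{2}} - 15820} = \frac{1}{122 \sqrt{122} - 15820} = \frac{1}{-15820 + 122 \sqrt{122}} \approx -6.9097 \cdot 10^{-5}$)
$\left(k + y\right) + E{\left(- \frac{43}{163} \right)} = \left(\left(- \frac{3955}{62114138} - \frac{61 \sqrt{122}}{124228276}\right) + 19584\right) + 81 = \left(\frac{1216443274637}{62114138} - \frac{61 \sqrt{122}}{124228276}\right) + 81 = \frac{1221474519815}{62114138} - \frac{61 \sqrt{122}}{124228276}$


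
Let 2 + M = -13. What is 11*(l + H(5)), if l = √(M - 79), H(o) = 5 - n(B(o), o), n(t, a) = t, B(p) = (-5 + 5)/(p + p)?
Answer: 55 + 11*I*√94 ≈ 55.0 + 106.65*I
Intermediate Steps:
M = -15 (M = -2 - 13 = -15)
B(p) = 0 (B(p) = 0/((2*p)) = 0*(1/(2*p)) = 0)
H(o) = 5 (H(o) = 5 - 1*0 = 5 + 0 = 5)
l = I*√94 (l = √(-15 - 79) = √(-94) = I*√94 ≈ 9.6954*I)
11*(l + H(5)) = 11*(I*√94 + 5) = 11*(5 + I*√94) = 55 + 11*I*√94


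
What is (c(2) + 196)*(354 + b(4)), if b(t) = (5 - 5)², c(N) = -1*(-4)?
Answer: 70800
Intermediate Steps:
c(N) = 4
b(t) = 0 (b(t) = 0² = 0)
(c(2) + 196)*(354 + b(4)) = (4 + 196)*(354 + 0) = 200*354 = 70800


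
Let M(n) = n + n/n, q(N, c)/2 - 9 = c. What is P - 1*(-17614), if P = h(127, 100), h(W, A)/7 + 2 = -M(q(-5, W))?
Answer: 15689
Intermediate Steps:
q(N, c) = 18 + 2*c
M(n) = 1 + n (M(n) = n + 1 = 1 + n)
h(W, A) = -147 - 14*W (h(W, A) = -14 + 7*(-(1 + (18 + 2*W))) = -14 + 7*(-(19 + 2*W)) = -14 + 7*(-19 - 2*W) = -14 + (-133 - 14*W) = -147 - 14*W)
P = -1925 (P = -147 - 14*127 = -147 - 1778 = -1925)
P - 1*(-17614) = -1925 - 1*(-17614) = -1925 + 17614 = 15689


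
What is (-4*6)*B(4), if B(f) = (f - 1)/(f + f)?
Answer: -9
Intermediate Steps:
B(f) = (-1 + f)/(2*f) (B(f) = (-1 + f)/((2*f)) = (-1 + f)*(1/(2*f)) = (-1 + f)/(2*f))
(-4*6)*B(4) = (-4*6)*((1/2)*(-1 + 4)/4) = -12*3/4 = -24*3/8 = -9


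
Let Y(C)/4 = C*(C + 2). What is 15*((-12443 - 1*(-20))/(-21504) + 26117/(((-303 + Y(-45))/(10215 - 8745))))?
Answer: 1376122904685/17769472 ≈ 77443.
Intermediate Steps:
Y(C) = 4*C*(2 + C) (Y(C) = 4*(C*(C + 2)) = 4*(C*(2 + C)) = 4*C*(2 + C))
15*((-12443 - 1*(-20))/(-21504) + 26117/(((-303 + Y(-45))/(10215 - 8745)))) = 15*((-12443 - 1*(-20))/(-21504) + 26117/(((-303 + 4*(-45)*(2 - 45))/(10215 - 8745)))) = 15*((-12443 + 20)*(-1/21504) + 26117/(((-303 + 4*(-45)*(-43))/1470))) = 15*(-12423*(-1/21504) + 26117/(((-303 + 7740)*(1/1470)))) = 15*(4141/7168 + 26117/((7437*(1/1470)))) = 15*(4141/7168 + 26117/(2479/490)) = 15*(4141/7168 + 26117*(490/2479)) = 15*(4141/7168 + 12797330/2479) = 15*(91741526979/17769472) = 1376122904685/17769472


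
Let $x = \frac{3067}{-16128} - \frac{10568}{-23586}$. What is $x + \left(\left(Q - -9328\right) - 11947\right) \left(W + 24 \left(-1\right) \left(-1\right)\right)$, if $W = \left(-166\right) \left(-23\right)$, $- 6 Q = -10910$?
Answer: $- \frac{195026052816697}{63399168} \approx -3.0762 \cdot 10^{6}$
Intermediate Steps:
$Q = \frac{5455}{3}$ ($Q = \left(- \frac{1}{6}\right) \left(-10910\right) = \frac{5455}{3} \approx 1818.3$)
$W = 3818$
$x = \frac{16350407}{63399168}$ ($x = 3067 \left(- \frac{1}{16128}\right) - - \frac{5284}{11793} = - \frac{3067}{16128} + \frac{5284}{11793} = \frac{16350407}{63399168} \approx 0.2579$)
$x + \left(\left(Q - -9328\right) - 11947\right) \left(W + 24 \left(-1\right) \left(-1\right)\right) = \frac{16350407}{63399168} + \left(\left(\frac{5455}{3} - -9328\right) - 11947\right) \left(3818 + 24 \left(-1\right) \left(-1\right)\right) = \frac{16350407}{63399168} + \left(\left(\frac{5455}{3} + 9328\right) - 11947\right) \left(3818 - -24\right) = \frac{16350407}{63399168} + \left(\frac{33439}{3} - 11947\right) \left(3818 + 24\right) = \frac{16350407}{63399168} - \frac{9228484}{3} = - \frac{195026052816697}{63399168}$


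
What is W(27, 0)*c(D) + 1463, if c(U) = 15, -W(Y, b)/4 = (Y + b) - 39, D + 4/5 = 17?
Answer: 2183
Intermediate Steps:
D = 81/5 (D = -⅘ + 17 = 81/5 ≈ 16.200)
W(Y, b) = 156 - 4*Y - 4*b (W(Y, b) = -4*((Y + b) - 39) = -4*(-39 + Y + b) = 156 - 4*Y - 4*b)
W(27, 0)*c(D) + 1463 = (156 - 4*27 - 4*0)*15 + 1463 = (156 - 108 + 0)*15 + 1463 = 48*15 + 1463 = 720 + 1463 = 2183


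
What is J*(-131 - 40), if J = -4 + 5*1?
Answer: -171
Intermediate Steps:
J = 1 (J = -4 + 5 = 1)
J*(-131 - 40) = 1*(-131 - 40) = 1*(-171) = -171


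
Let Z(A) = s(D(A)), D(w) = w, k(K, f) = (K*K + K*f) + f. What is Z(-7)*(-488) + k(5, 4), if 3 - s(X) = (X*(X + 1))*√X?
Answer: -1415 + 20496*I*√7 ≈ -1415.0 + 54227.0*I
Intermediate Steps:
k(K, f) = f + K² + K*f (k(K, f) = (K² + K*f) + f = f + K² + K*f)
s(X) = 3 - X^(3/2)*(1 + X) (s(X) = 3 - X*(X + 1)*√X = 3 - X*(1 + X)*√X = 3 - X^(3/2)*(1 + X))
Z(A) = 3 - A^(3/2) - A^(5/2)
Z(-7)*(-488) + k(5, 4) = (3 - (-7)^(3/2) - (-7)^(5/2))*(-488) + (4 + 5² + 5*4) = (3 - (-7)*I*√7 - 49*I*√7)*(-488) + (4 + 25 + 20) = (3 + 7*I*√7 - 49*I*√7)*(-488) + 49 = (3 - 42*I*√7)*(-488) + 49 = (-1464 + 20496*I*√7) + 49 = -1415 + 20496*I*√7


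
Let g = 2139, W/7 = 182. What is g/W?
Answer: 2139/1274 ≈ 1.6790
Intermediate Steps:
W = 1274 (W = 7*182 = 1274)
g/W = 2139/1274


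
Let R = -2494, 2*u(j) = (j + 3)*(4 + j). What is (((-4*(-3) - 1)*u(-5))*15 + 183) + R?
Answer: -2146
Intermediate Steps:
u(j) = (3 + j)*(4 + j)/2 (u(j) = ((j + 3)*(4 + j))/2 = ((3 + j)*(4 + j))/2 = (3 + j)*(4 + j)/2)
(((-4*(-3) - 1)*u(-5))*15 + 183) + R = (((-4*(-3) - 1)*(6 + (½)*(-5)² + (7/2)*(-5)))*15 + 183) - 2494 = (((12 - 1)*(6 + (½)*25 - 35/2))*15 + 183) - 2494 = ((11*(6 + 25/2 - 35/2))*15 + 183) - 2494 = ((11*1)*15 + 183) - 2494 = (11*15 + 183) - 2494 = (165 + 183) - 2494 = 348 - 2494 = -2146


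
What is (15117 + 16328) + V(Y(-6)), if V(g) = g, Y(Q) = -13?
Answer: 31432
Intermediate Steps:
(15117 + 16328) + V(Y(-6)) = (15117 + 16328) - 13 = 31445 - 13 = 31432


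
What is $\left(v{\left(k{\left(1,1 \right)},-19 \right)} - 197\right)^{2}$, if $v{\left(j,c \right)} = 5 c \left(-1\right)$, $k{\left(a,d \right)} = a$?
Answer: $10404$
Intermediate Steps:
$v{\left(j,c \right)} = - 5 c$
$\left(v{\left(k{\left(1,1 \right)},-19 \right)} - 197\right)^{2} = \left(\left(-5\right) \left(-19\right) - 197\right)^{2} = \left(95 - 197\right)^{2} = \left(-102\right)^{2} = 10404$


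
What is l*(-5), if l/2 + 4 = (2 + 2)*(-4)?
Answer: 200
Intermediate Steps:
l = -40 (l = -8 + 2*((2 + 2)*(-4)) = -8 + 2*(4*(-4)) = -8 + 2*(-16) = -8 - 32 = -40)
l*(-5) = -40*(-5) = 200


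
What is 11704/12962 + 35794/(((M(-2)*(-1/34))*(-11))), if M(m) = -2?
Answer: -358510106/6481 ≈ -55317.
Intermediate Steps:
11704/12962 + 35794/(((M(-2)*(-1/34))*(-11))) = 11704/12962 + 35794/((-(-2)/34*(-11))) = 11704*(1/12962) + 35794/((-(-2)/34*(-11))) = 5852/6481 + 35794/((-2*(-1/34)*(-11))) = 5852/6481 + 35794/(((1/17)*(-11))) = 5852/6481 + 35794/(-11/17) = 5852/6481 + 35794*(-17/11) = 5852/6481 - 55318 = -358510106/6481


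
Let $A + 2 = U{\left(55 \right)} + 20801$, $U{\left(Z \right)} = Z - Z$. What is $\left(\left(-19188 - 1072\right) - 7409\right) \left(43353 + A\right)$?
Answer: $-1775021688$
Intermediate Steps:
$U{\left(Z \right)} = 0$
$A = 20799$ ($A = -2 + \left(0 + 20801\right) = -2 + 20801 = 20799$)
$\left(\left(-19188 - 1072\right) - 7409\right) \left(43353 + A\right) = \left(\left(-19188 - 1072\right) - 7409\right) \left(43353 + 20799\right) = \left(-20260 - 7409\right) 64152 = \left(-27669\right) 64152 = -1775021688$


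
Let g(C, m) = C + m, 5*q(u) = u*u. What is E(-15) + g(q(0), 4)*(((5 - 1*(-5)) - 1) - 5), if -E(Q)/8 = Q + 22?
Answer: -40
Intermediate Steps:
q(u) = u²/5 (q(u) = (u*u)/5 = u²/5)
E(Q) = -176 - 8*Q (E(Q) = -8*(Q + 22) = -8*(22 + Q) = -176 - 8*Q)
E(-15) + g(q(0), 4)*(((5 - 1*(-5)) - 1) - 5) = (-176 - 8*(-15)) + ((⅕)*0² + 4)*(((5 - 1*(-5)) - 1) - 5) = (-176 + 120) + ((⅕)*0 + 4)*(((5 + 5) - 1) - 5) = -56 + (0 + 4)*((10 - 1) - 5) = -56 + 4*(9 - 5) = -56 + 4*4 = -56 + 16 = -40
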